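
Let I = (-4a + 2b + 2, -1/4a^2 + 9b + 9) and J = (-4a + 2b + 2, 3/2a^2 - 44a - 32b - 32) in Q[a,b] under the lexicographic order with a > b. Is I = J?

For a fixed monomial order, each ideal has a unique reduced Gröbner basis; comparing bases decides equality.
Buchberger on the first generating set:
f_1 = -4a + 2b + 2, LT = a.
f_2 = -1/4a^2 + 9b + 9, LT = a^2.

S(f_1,f_2): lcm = a^2. S = -1/2ab - 1/2a + 36b + 36.
  leading term ab: subtract (1/8b)·f_1 from -1/2ab - 1/2a + 36b + 36 → -1/2a - 1/4b^2 + 143/4b + 36
  leading term a: subtract (1/8)·f_1 from -1/2a - 1/4b^2 + 143/4b + 36 → -1/4b^2 + 71/2b + 143/4
  leading term b^2: no divisor's leading term divides it; move -1/4b^2 to the remainder.
  leading term b: no divisor's leading term divides it; move 71/2b to the remainder.
  leading term 1: no divisor's leading term divides it; move 143/4 to the remainder.
  remainder -1/4b^2 + 71/2b + 143/4 ≠ 0; add g_3 = -1/4b^2 + 71/2b + 143/4 to the basis.

The other S-polynomials (S(f_1,g_3), S(f_2,g_3)) all reduce to 0 modulo the current basis, so we have a Gröbner basis.
Inter-reduce: drop elements whose leading term is divisible by another's, tail-reduce, and make monic.
Reduced Gröbner basis: {a - 1/2b - 1/2, b^2 - 142b - 143}.

Buchberger on the second generating set:
h_1 = -4a + 2b + 2, LT = a.
h_2 = 3/2a^2 - 44a - 32b - 32, LT = a^2.

S(h_1,h_2): lcm = a^2. S = -1/2ab + 173/6a + 64/3b + 64/3.
  leading term ab: subtract (1/8b)·h_1 from -1/2ab + 173/6a + 64/3b + 64/3 → 173/6a - 1/4b^2 + 253/12b + 64/3
  leading term a: subtract (-173/24)·h_1 from 173/6a - 1/4b^2 + 253/12b + 64/3 → -1/4b^2 + 71/2b + 143/4
  leading term b^2: no divisor's leading term divides it; move -1/4b^2 to the remainder.
  leading term b: no divisor's leading term divides it; move 71/2b to the remainder.
  leading term 1: no divisor's leading term divides it; move 143/4 to the remainder.
  remainder -1/4b^2 + 71/2b + 143/4 ≠ 0; add k_3 = -1/4b^2 + 71/2b + 143/4 to the basis.

The other S-polynomials (S(h_1,k_3), S(h_2,k_3)) all reduce to 0 modulo the current basis, so we have a Gröbner basis.
Inter-reduce: drop elements whose leading term is divisible by another's, tail-reduce, and make monic.
Reduced Gröbner basis: {a - 1/2b - 1/2, b^2 - 142b - 143}.

Same reduced basis, so the two generating sets span the same ideal.

Yes, the ideals are equal.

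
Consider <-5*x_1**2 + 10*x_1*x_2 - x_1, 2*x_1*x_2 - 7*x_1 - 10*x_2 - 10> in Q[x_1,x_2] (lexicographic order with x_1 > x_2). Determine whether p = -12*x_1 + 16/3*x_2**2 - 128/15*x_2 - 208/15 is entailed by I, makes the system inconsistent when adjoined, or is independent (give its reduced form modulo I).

First compute the reduced Gröbner basis of I by Buchberger's algorithm.
f_1 = -5*x_1**2 + 10*x_1*x_2 - x_1, LT = x_1**2.
f_2 = 2*x_1*x_2 - 7*x_1 - 10*x_2 - 10, LT = x_1*x_2.

S(f_1,f_2): lcm = x_1**2*x_2. S = 7/2*x_1**2 - 2*x_1*x_2**2 + 26/5*x_1*x_2 + 5*x_1.
  reduce S modulo (f_1, f_2):
  remainder 45/2*x_1 - 10*x_2**2 + 16*x_2 + 26 ≠ 0; add h_3 = 45/2*x_1 - 10*x_2**2 + 16*x_2 + 26 to the basis.

S(f_2,h_3): lcm = x_1*x_2. S = -7/2*x_1 + 4/9*x_2**3 - 32/45*x_2**2 - 277/45*x_2 - 5.
  reduce S modulo (f_1, f_2, h_3):
  remainder 4/9*x_2**3 - 34/15*x_2**2 - 11/3*x_2 - 43/45 ≠ 0; add h_4 = 4/9*x_2**3 - 34/15*x_2**2 - 11/3*x_2 - 43/45 to the basis.

The other S-polynomials (S(f_1,h_3), S(f_1,h_4), S(f_2,h_4), S(h_3,h_4)) all reduce to 0 modulo the current basis, so we have a Gröbner basis.
Inter-reduce: drop elements whose leading term is divisible by another's, tail-reduce, and make monic.
Reduced Gröbner basis: {x_1 - 4/9*x_2**2 + 32/45*x_2 + 52/45, x_2**3 - 51/10*x_2**2 - 33/4*x_2 - 43/20}.
Label its elements g_1 = x_1 - 4/9*x_2**2 + 32/45*x_2 + 52/45, g_2 = x_2**3 - 51/10*x_2**2 - 33/4*x_2 - 43/20.

Reduce p = -12*x_1 + 16/3*x_2**2 - 128/15*x_2 - 208/15 modulo G:
  leading term x_1: subtract (-12)·g_1 from -12*x_1 + 16/3*x_2**2 - 128/15*x_2 - 208/15 → 0
  normal form = 0.
Since the normal form is 0, p ∈ I.

Ideal membership is decidable via reduction modulo a Gröbner basis.

-12*x_1 + 16/3*x_2**2 - 128/15*x_2 - 208/15 lies in I (it reduces to 0).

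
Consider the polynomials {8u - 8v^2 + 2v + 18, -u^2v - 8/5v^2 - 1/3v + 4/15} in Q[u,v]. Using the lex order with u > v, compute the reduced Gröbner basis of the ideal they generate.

G = {u - v^2 + 1/4v + 9/4, v^5 - 1/2v^4 - 71/16v^3 + 109/40v^2 + 259/48v - 4/15}

f_1 = 8u - 8v^2 + 2v + 18, LT = u.
f_2 = -u^2v - 8/5v^2 - 1/3v + 4/15, LT = u^2v.

S(f_1,f_2): lcm = u^2v. S = -uv^3 + 1/4uv^2 + 9/4uv - 8/5v^2 - 1/3v + 4/15.
  reduce S modulo (f_1, f_2):
  remainder -v^5 + 1/2v^4 + 71/16v^3 - 109/40v^2 - 259/48v + 4/15 ≠ 0; add g_3 = -v^5 + 1/2v^4 + 71/16v^3 - 109/40v^2 - 259/48v + 4/15 to the basis.

The other S-polynomials (S(f_1,g_3), S(f_2,g_3)) all reduce to 0 modulo the current basis, so we have a Gröbner basis.
Inter-reduce: drop elements whose leading term is divisible by another's, tail-reduce, and make monic.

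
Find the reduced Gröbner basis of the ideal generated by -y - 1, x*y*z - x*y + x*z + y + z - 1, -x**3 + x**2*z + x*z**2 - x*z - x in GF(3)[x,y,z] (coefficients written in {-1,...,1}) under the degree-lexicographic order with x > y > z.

G = {z**3 - z**2 - 1, x + z + 1, y + 1}

f_1 = -y - 1, LT = y.
f_2 = x*y*z - x*y + x*z + y + z - 1, LT = x*y*z.
f_3 = -x**3 + x**2*z + x*z**2 - x*z - x, LT = x**3.

S(f_1,f_2): lcm = x*y*z. S = x*y - y - z + 1.
  leading term x*y: subtract (-x)·f_1 from x*y - y - z + 1 → -x - y - z + 1
  leading term x: no divisor's leading term divides it; move -x to the remainder.
  leading term y: subtract (1)·f_1 from -y - z + 1 → -z - 1
  leading term z: no divisor's leading term divides it; move -z to the remainder.
  leading term 1: no divisor's leading term divides it; move -1 to the remainder.
  remainder -x - z - 1 ≠ 0; add g_4 = -x - z - 1 to the basis.

S(f_1,f_3): leading monomials are coprime, so the S-polynomial reduces to 0 (Buchberger's first criterion).
S(f_2,f_3): lcm = x**3*y*z. S = x**2*y*z**2 + x*y*z**3 - x**3*y + x**3*z - x*y*z**2 + x**2*y + x**2*z - x*y*z - x**2.
  leading term x**2*y*z**2: subtract (-x**2*z**2)·f_1 from x**2*y*z**2 + x*y*z**3 - x**3*y + x**3*z - x*y*z**2 + x**2*y + x**2*z - x*y*z - x**2 → x*y*z**3 - x**3*y + x**3*z - x**2*z**2 - x*y*z**2 + x**2*y + x**2*z - x*y*z - x**2
  leading term x*y*z**3: subtract (-x*z**3)·f_1 from x*y*z**3 - x**3*y + x**3*z - x**2*z**2 - x*y*z**2 + x**2*y + x**2*z - x*y*z - x**2 → -x**3*y + x**3*z - x**2*z**2 - x*y*z**2 - x*z**3 + x**2*y + x**2*z - x*y*z - x**2
  leading term x**3*y: subtract (x**3)·f_1 from -x**3*y + x**3*z - x**2*z**2 - x*y*z**2 - x*z**3 + x**2*y + x**2*z - x*y*z - x**2 → x**3*z - x**2*z**2 - x*y*z**2 - x*z**3 + x**3 + x**2*y + x**2*z - x*y*z - x**2
  leading term x**3*z: subtract (-z)·f_3 from x**3*z - x**2*z**2 - x*y*z**2 - x*z**3 + x**3 + x**2*y + x**2*z - x*y*z - x**2 → -x*y*z**2 + x**3 + x**2*y + x**2*z - x*y*z - x*z**2 - x**2 - x*z
  leading term x*y*z**2: subtract (x*z**2)·f_1 from -x*y*z**2 + x**3 + x**2*y + x**2*z - x*y*z - x*z**2 - x**2 - x*z → x**3 + x**2*y + x**2*z - x*y*z - x**2 - x*z
  leading term x**3: subtract (-1)·f_3 from x**3 + x**2*y + x**2*z - x*y*z - x**2 - x*z → x**2*y - x**2*z - x*y*z + x*z**2 - x**2 + x*z - x
  leading term x**2*y: subtract (-x**2)·f_1 from x**2*y - x**2*z - x*y*z + x*z**2 - x**2 + x*z - x → -x**2*z - x*y*z + x*z**2 + x**2 + x*z - x
  leading term x**2*z: subtract (x*z)·g_4 from -x**2*z - x*y*z + x*z**2 + x**2 + x*z - x → -x*y*z - x*z**2 + x**2 - x*z - x
  leading term x*y*z: subtract (x*z)·f_1 from -x*y*z - x*z**2 + x**2 - x*z - x → -x*z**2 + x**2 - x
  leading term x*z**2: subtract (z**2)·g_4 from -x*z**2 + x**2 - x → z**3 + x**2 + z**2 - x
  leading term z**3: no divisor's leading term divides it; move z**3 to the remainder.
  leading term x**2: subtract (-x)·g_4 from x**2 + z**2 - x → -x*z + z**2 + x
  leading term x*z: subtract (z)·g_4 from -x*z + z**2 + x → -z**2 + x + z
  leading term z**2: no divisor's leading term divides it; move -z**2 to the remainder.
  leading term x: subtract (-1)·g_4 from x + z → -1
  leading term 1: no divisor's leading term divides it; move -1 to the remainder.
  remainder z**3 - z**2 - 1 ≠ 0; add g_5 = z**3 - z**2 - 1 to the basis.

S(f_1,g_4): leading monomials are coprime, so the S-polynomial reduces to 0 (Buchberger's first criterion).
S(f_2,g_4): lcm = x*y*z. S = -y*z**2 - x*y + x*z - y*z + y + z - 1.
  leading term y*z**2: subtract (z**2)·f_1 from -y*z**2 - x*y + x*z - y*z + y + z - 1 → -x*y + x*z - y*z + z**2 + y + z - 1
  leading term x*y: subtract (x)·f_1 from -x*y + x*z - y*z + z**2 + y + z - 1 → x*z - y*z + z**2 + x + y + z - 1
  leading term x*z: subtract (-z)·g_4 from x*z - y*z + z**2 + x + y + z - 1 → -y*z + x + y - 1
  leading term y*z: subtract (z)·f_1 from -y*z + x + y - 1 → x + y + z - 1
  leading term x: subtract (-1)·g_4 from x + y + z - 1 → y + 1
  leading term y: subtract (-1)·f_1 from y + 1 → 0
  remainder 0.

S(f_3,g_4): lcm = x**3. S = x**2*z - x*z**2 - x**2 + x*z + x.
  leading term x**2*z: subtract (-x*z)·g_4 from x**2*z - x*z**2 - x**2 + x*z + x → x*z**2 - x**2 + x
  leading term x*z**2: subtract (-z**2)·g_4 from x*z**2 - x**2 + x → -z**3 - x**2 - z**2 + x
  leading term z**3: subtract (-1)·g_5 from -z**3 - x**2 - z**2 + x → -x**2 + z**2 + x - 1
  leading term x**2: subtract (x)·g_4 from -x**2 + z**2 + x - 1 → x*z + z**2 - x - 1
  leading term x*z: subtract (-z)·g_4 from x*z + z**2 - x - 1 → -x - z - 1
  leading term x: subtract (1)·g_4 from -x - z - 1 → 0
  remainder 0.

S(f_1,g_5): leading monomials are coprime, so the S-polynomial reduces to 0 (Buchberger's first criterion).
S(f_2,g_5): lcm = x*y*z**3. S = x*z**3 + y*z**2 + z**3 + x*y - z**2.
  leading term x*z**3: subtract (-z**3)·g_4 from x*z**3 + y*z**2 + z**3 + x*y - z**2 → -z**4 + y*z**2 + x*y - z**2
  leading term z**4: subtract (-z)·g_5 from -z**4 + y*z**2 + x*y - z**2 → y*z**2 - z**3 + x*y - z**2 - z
  leading term y*z**2: subtract (-z**2)·f_1 from y*z**2 - z**3 + x*y - z**2 - z → -z**3 + x*y + z**2 - z
  leading term z**3: subtract (-1)·g_5 from -z**3 + x*y + z**2 - z → x*y - z - 1
  leading term x*y: subtract (-x)·f_1 from x*y - z - 1 → -x - z - 1
  leading term x: subtract (1)·g_4 from -x - z - 1 → 0
  remainder 0.

S(f_3,g_5): leading monomials are coprime, so the S-polynomial reduces to 0 (Buchberger's first criterion).
S(g_4,g_5): leading monomials are coprime, so the S-polynomial reduces to 0 (Buchberger's first criterion).
Every S-polynomial of the final basis reduces to 0, so we have a Gröbner basis.
Inter-reduce: drop elements whose leading term is divisible by another's, tail-reduce, and make monic.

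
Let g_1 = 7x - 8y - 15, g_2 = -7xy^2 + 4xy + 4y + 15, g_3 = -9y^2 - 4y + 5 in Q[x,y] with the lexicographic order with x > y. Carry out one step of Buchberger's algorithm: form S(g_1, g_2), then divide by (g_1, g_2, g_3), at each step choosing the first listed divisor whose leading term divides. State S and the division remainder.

lcm(LM(g_1), LM(g_2)) = xy^2.
S = (lcm/LT(g_1))·g_1 − (lcm/LT(g_2))·g_2 = 4/7xy - 8/7y^3 - 15/7y^2 + 4/7y + 15/7.
Reduce S modulo (g_1, g_2, g_3) in that order:
  leading term xy: subtract (4/49y)·g_1 from 4/7xy - 8/7y^3 - 15/7y^2 + 4/7y + 15/7 → -8/7y^3 - 73/49y^2 + 88/49y + 15/7
  leading term y^3: subtract (8/63y)·g_3 from -8/7y^3 - 73/49y^2 + 88/49y + 15/7 → -433/441y^2 + 512/441y + 15/7
  leading term y^2: subtract (433/3969)·g_3 from -433/441y^2 + 512/441y + 15/7 → 6340/3969y + 6340/3969
  leading term y: no divisor's leading term divides it; move 6340/3969y to the remainder.
  leading term 1: no divisor's leading term divides it; move 6340/3969 to the remainder.
The remainder 6340/3969y + 6340/3969 is nonzero, so it would be added as the next basis element.

S(g_1, g_2) = 4/7xy - 8/7y^3 - 15/7y^2 + 4/7y + 15/7; remainder on division = 6340/3969y + 6340/3969.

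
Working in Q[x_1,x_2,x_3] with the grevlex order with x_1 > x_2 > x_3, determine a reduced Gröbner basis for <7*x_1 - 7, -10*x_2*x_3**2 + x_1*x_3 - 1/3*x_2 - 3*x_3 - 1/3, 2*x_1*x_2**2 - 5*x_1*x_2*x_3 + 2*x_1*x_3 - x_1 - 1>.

G = {x_2*x_3**2 + 1/30*x_2 + 1/5*x_3 + 1/30, x_3**3 - 1/5*x_2*x_3 - 1/2*x_3**2 - 1/30*x_2 + 7/60*x_3 - 1/30, x_2**2 - 5/2*x_2*x_3 + x_3 - 1, x_1 - 1}

f_1 = 7*x_1 - 7, LT = x_1.
f_2 = -10*x_2*x_3**2 + x_1*x_3 - 1/3*x_2 - 3*x_3 - 1/3, LT = x_2*x_3**2.
f_3 = 2*x_1*x_2**2 - 5*x_1*x_2*x_3 + 2*x_1*x_3 - x_1 - 1, LT = x_1*x_2**2.

S(f_1,f_2): leading monomials are coprime, so the S-polynomial reduces to 0 (Buchberger's first criterion).
S(f_1,f_3): lcm = x_1*x_2**2. S = 5/2*x_1*x_2*x_3 - x_2**2 - x_1*x_3 + 1/2*x_1 + 1/2.
  leading term x_1*x_2*x_3: subtract (5/14*x_2*x_3)·f_1 from 5/2*x_1*x_2*x_3 - x_2**2 - x_1*x_3 + 1/2*x_1 + 1/2 → -x_2**2 - x_1*x_3 + 5/2*x_2*x_3 + 1/2*x_1 + 1/2
  leading term x_2**2: no divisor's leading term divides it; move -x_2**2 to the remainder.
  leading term x_1*x_3: subtract (-1/7*x_3)·f_1 from -x_1*x_3 + 5/2*x_2*x_3 + 1/2*x_1 + 1/2 → 5/2*x_2*x_3 + 1/2*x_1 - x_3 + 1/2
  leading term x_2*x_3: no divisor's leading term divides it; move 5/2*x_2*x_3 to the remainder.
  leading term x_1: subtract (1/14)·f_1 from 1/2*x_1 - x_3 + 1/2 → -x_3 + 1
  leading term x_3: no divisor's leading term divides it; move -x_3 to the remainder.
  leading term 1: no divisor's leading term divides it; move 1 to the remainder.
  remainder -x_2**2 + 5/2*x_2*x_3 - x_3 + 1 ≠ 0; add g_4 = -x_2**2 + 5/2*x_2*x_3 - x_3 + 1 to the basis.

S(f_2,f_3): lcm = x_1*x_2**2*x_3**2. S = 5/2*x_1*x_2*x_3**3 - 1/10*x_1**2*x_2*x_3 - x_1*x_3**3 + 1/30*x_1*x_2**2 + 3/10*x_1*x_2*x_3 + 1/2*x_1*x_3**2 + 1/30*x_1*x_2 + 1/2*x_3**2.
  leading term x_1*x_2*x_3**3: subtract (5/14*x_2*x_3**3)·f_1 from 5/2*x_1*x_2*x_3**3 - 1/10*x_1**2*x_2*x_3 - x_1*x_3**3 + 1/30*x_1*x_2**2 + 3/10*x_1*x_2*x_3 + 1/2*x_1*x_3**2 + 1/30*x_1*x_2 + 1/2*x_3**2 → -1/10*x_1**2*x_2*x_3 - x_1*x_3**3 + 5/2*x_2*x_3**3 + 1/30*x_1*x_2**2 + 3/10*x_1*x_2*x_3 + 1/2*x_1*x_3**2 + 1/30*x_1*x_2 + 1/2*x_3**2
  leading term x_1**2*x_2*x_3: subtract (-1/70*x_1*x_2*x_3)·f_1 from -1/10*x_1**2*x_2*x_3 - x_1*x_3**3 + 5/2*x_2*x_3**3 + 1/30*x_1*x_2**2 + 3/10*x_1*x_2*x_3 + 1/2*x_1*x_3**2 + 1/30*x_1*x_2 + 1/2*x_3**2 → -x_1*x_3**3 + 5/2*x_2*x_3**3 + 1/30*x_1*x_2**2 + 1/5*x_1*x_2*x_3 + 1/2*x_1*x_3**2 + 1/30*x_1*x_2 + 1/2*x_3**2
  leading term x_1*x_3**3: subtract (-1/7*x_3**3)·f_1 from -x_1*x_3**3 + 5/2*x_2*x_3**3 + 1/30*x_1*x_2**2 + 1/5*x_1*x_2*x_3 + 1/2*x_1*x_3**2 + 1/30*x_1*x_2 + 1/2*x_3**2 → 5/2*x_2*x_3**3 + 1/30*x_1*x_2**2 + 1/5*x_1*x_2*x_3 + 1/2*x_1*x_3**2 - x_3**3 + 1/30*x_1*x_2 + 1/2*x_3**2
  leading term x_2*x_3**3: subtract (-1/4*x_3)·f_2 from 5/2*x_2*x_3**3 + 1/30*x_1*x_2**2 + 1/5*x_1*x_2*x_3 + 1/2*x_1*x_3**2 - x_3**3 + 1/30*x_1*x_2 + 1/2*x_3**2 → 1/30*x_1*x_2**2 + 1/5*x_1*x_2*x_3 + 3/4*x_1*x_3**2 - x_3**3 + 1/30*x_1*x_2 - 1/12*x_2*x_3 - 1/4*x_3**2 - 1/12*x_3
  leading term x_1*x_2**2: subtract (1/210*x_2**2)·f_1 from 1/30*x_1*x_2**2 + 1/5*x_1*x_2*x_3 + 3/4*x_1*x_3**2 - x_3**3 + 1/30*x_1*x_2 - 1/12*x_2*x_3 - 1/4*x_3**2 - 1/12*x_3 → 1/5*x_1*x_2*x_3 + 3/4*x_1*x_3**2 - x_3**3 + 1/30*x_1*x_2 + 1/30*x_2**2 - 1/12*x_2*x_3 - 1/4*x_3**2 - 1/12*x_3
  leading term x_1*x_2*x_3: subtract (1/35*x_2*x_3)·f_1 from 1/5*x_1*x_2*x_3 + 3/4*x_1*x_3**2 - x_3**3 + 1/30*x_1*x_2 + 1/30*x_2**2 - 1/12*x_2*x_3 - 1/4*x_3**2 - 1/12*x_3 → 3/4*x_1*x_3**2 - x_3**3 + 1/30*x_1*x_2 + 1/30*x_2**2 + 7/60*x_2*x_3 - 1/4*x_3**2 - 1/12*x_3
  leading term x_1*x_3**2: subtract (3/28*x_3**2)·f_1 from 3/4*x_1*x_3**2 - x_3**3 + 1/30*x_1*x_2 + 1/30*x_2**2 + 7/60*x_2*x_3 - 1/4*x_3**2 - 1/12*x_3 → -x_3**3 + 1/30*x_1*x_2 + 1/30*x_2**2 + 7/60*x_2*x_3 + 1/2*x_3**2 - 1/12*x_3
  leading term x_3**3: no divisor's leading term divides it; move -x_3**3 to the remainder.
  leading term x_1*x_2: subtract (1/210*x_2)·f_1 from 1/30*x_1*x_2 + 1/30*x_2**2 + 7/60*x_2*x_3 + 1/2*x_3**2 - 1/12*x_3 → 1/30*x_2**2 + 7/60*x_2*x_3 + 1/2*x_3**2 + 1/30*x_2 - 1/12*x_3
  leading term x_2**2: subtract (-1/30)·g_4 from 1/30*x_2**2 + 7/60*x_2*x_3 + 1/2*x_3**2 + 1/30*x_2 - 1/12*x_3 → 1/5*x_2*x_3 + 1/2*x_3**2 + 1/30*x_2 - 7/60*x_3 + 1/30
  leading term x_2*x_3: no divisor's leading term divides it; move 1/5*x_2*x_3 to the remainder.
  leading term x_3**2: no divisor's leading term divides it; move 1/2*x_3**2 to the remainder.
  leading term x_2: no divisor's leading term divides it; move 1/30*x_2 to the remainder.
  leading term x_3: no divisor's leading term divides it; move -7/60*x_3 to the remainder.
  leading term 1: no divisor's leading term divides it; move 1/30 to the remainder.
  remainder -x_3**3 + 1/5*x_2*x_3 + 1/2*x_3**2 + 1/30*x_2 - 7/60*x_3 + 1/30 ≠ 0; add g_5 = -x_3**3 + 1/5*x_2*x_3 + 1/2*x_3**2 + 1/30*x_2 - 7/60*x_3 + 1/30 to the basis.

S(f_1,g_4): leading monomials are coprime, so the S-polynomial reduces to 0 (Buchberger's first criterion).
S(f_2,g_4): lcm = x_2**2*x_3**2. S = 5/2*x_2*x_3**3 - 1/10*x_1*x_2*x_3 - x_3**3 + 1/30*x_2**2 + 3/10*x_2*x_3 + x_3**2 + 1/30*x_2.
  leading term x_2*x_3**3: subtract (-1/4*x_3)·f_2 from 5/2*x_2*x_3**3 - 1/10*x_1*x_2*x_3 - x_3**3 + 1/30*x_2**2 + 3/10*x_2*x_3 + x_3**2 + 1/30*x_2 → -1/10*x_1*x_2*x_3 + 1/4*x_1*x_3**2 - x_3**3 + 1/30*x_2**2 + 13/60*x_2*x_3 + 1/4*x_3**2 + 1/30*x_2 - 1/12*x_3
  leading term x_1*x_2*x_3: subtract (-1/70*x_2*x_3)·f_1 from -1/10*x_1*x_2*x_3 + 1/4*x_1*x_3**2 - x_3**3 + 1/30*x_2**2 + 13/60*x_2*x_3 + 1/4*x_3**2 + 1/30*x_2 - 1/12*x_3 → 1/4*x_1*x_3**2 - x_3**3 + 1/30*x_2**2 + 7/60*x_2*x_3 + 1/4*x_3**2 + 1/30*x_2 - 1/12*x_3
  leading term x_1*x_3**2: subtract (1/28*x_3**2)·f_1 from 1/4*x_1*x_3**2 - x_3**3 + 1/30*x_2**2 + 7/60*x_2*x_3 + 1/4*x_3**2 + 1/30*x_2 - 1/12*x_3 → -x_3**3 + 1/30*x_2**2 + 7/60*x_2*x_3 + 1/2*x_3**2 + 1/30*x_2 - 1/12*x_3
  leading term x_3**3: subtract (1)·g_5 from -x_3**3 + 1/30*x_2**2 + 7/60*x_2*x_3 + 1/2*x_3**2 + 1/30*x_2 - 1/12*x_3 → 1/30*x_2**2 - 1/12*x_2*x_3 + 1/30*x_3 - 1/30
  leading term x_2**2: subtract (-1/30)·g_4 from 1/30*x_2**2 - 1/12*x_2*x_3 + 1/30*x_3 - 1/30 → 0
  remainder 0.

S(f_3,g_4): lcm = x_1*x_2**2. S = 1/2*x_1 - 1/2.
  leading term x_1: subtract (1/14)·f_1 from 1/2*x_1 - 1/2 → 0
  remainder 0.

S(f_1,g_5): leading monomials are coprime, so the S-polynomial reduces to 0 (Buchberger's first criterion).
S(f_2,g_5): lcm = x_2*x_3**3. S = 1/5*x_2**2*x_3 - 1/10*x_1*x_3**2 + 1/2*x_2*x_3**2 + 1/30*x_2**2 - 1/12*x_2*x_3 + 3/10*x_3**2 + 1/30*x_2 + 1/30*x_3.
  leading term x_2**2*x_3: subtract (-1/5*x_3)·g_4 from 1/5*x_2**2*x_3 - 1/10*x_1*x_3**2 + 1/2*x_2*x_3**2 + 1/30*x_2**2 - 1/12*x_2*x_3 + 3/10*x_3**2 + 1/30*x_2 + 1/30*x_3 → -1/10*x_1*x_3**2 + x_2*x_3**2 + 1/30*x_2**2 - 1/12*x_2*x_3 + 1/10*x_3**2 + 1/30*x_2 + 7/30*x_3
  leading term x_1*x_3**2: subtract (-1/70*x_3**2)·f_1 from -1/10*x_1*x_3**2 + x_2*x_3**2 + 1/30*x_2**2 - 1/12*x_2*x_3 + 1/10*x_3**2 + 1/30*x_2 + 7/30*x_3 → x_2*x_3**2 + 1/30*x_2**2 - 1/12*x_2*x_3 + 1/30*x_2 + 7/30*x_3
  leading term x_2*x_3**2: subtract (-1/10)·f_2 from x_2*x_3**2 + 1/30*x_2**2 - 1/12*x_2*x_3 + 1/30*x_2 + 7/30*x_3 → 1/30*x_2**2 + 1/10*x_1*x_3 - 1/12*x_2*x_3 - 1/15*x_3 - 1/30
  leading term x_2**2: subtract (-1/30)·g_4 from 1/30*x_2**2 + 1/10*x_1*x_3 - 1/12*x_2*x_3 - 1/15*x_3 - 1/30 → 1/10*x_1*x_3 - 1/10*x_3
  leading term x_1*x_3: subtract (1/70*x_3)·f_1 from 1/10*x_1*x_3 - 1/10*x_3 → 0
  remainder 0.

S(f_3,g_5): leading monomials are coprime, so the S-polynomial reduces to 0 (Buchberger's first criterion).
S(g_4,g_5): leading monomials are coprime, so the S-polynomial reduces to 0 (Buchberger's first criterion).
Every S-polynomial of the final basis reduces to 0, so we have a Gröbner basis.
Inter-reduce: drop elements whose leading term is divisible by another's, tail-reduce, and make monic.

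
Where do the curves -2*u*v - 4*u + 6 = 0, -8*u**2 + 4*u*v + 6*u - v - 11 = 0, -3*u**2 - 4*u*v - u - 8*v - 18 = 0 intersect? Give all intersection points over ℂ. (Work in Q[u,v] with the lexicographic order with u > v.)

Compute a lex Gröbner basis by Buchberger's algorithm.
f_1 = -2*u*v - 4*u + 6, LT = u*v.
f_2 = -8*u**2 + 4*u*v + 6*u - v - 11, LT = u**2.
f_3 = -3*u**2 - 4*u*v - u - 8*v - 18, LT = u**2.

S(f_1,f_2): lcm = u**2*v. S = 2*u**2 + 1/2*u*v**2 + 3/4*u*v - 3*u - 1/8*v**2 - 11/8*v.
  leading term u**2: subtract (-1/4)·f_2 from 2*u**2 + 1/2*u*v**2 + 3/4*u*v - 3*u - 1/8*v**2 - 11/8*v → 1/2*u*v**2 + 7/4*u*v - 3/2*u - 1/8*v**2 - 13/8*v - 11/4
  leading term u*v**2: subtract (-1/4*v)·f_1 from 1/2*u*v**2 + 7/4*u*v - 3/2*u - 1/8*v**2 - 13/8*v - 11/4 → 3/4*u*v - 3/2*u - 1/8*v**2 - 1/8*v - 11/4
  leading term u*v: subtract (-3/8)·f_1 from 3/4*u*v - 3/2*u - 1/8*v**2 - 1/8*v - 11/4 → -3*u - 1/8*v**2 - 1/8*v - 1/2
  leading term u: no divisor's leading term divides it; move -3*u to the remainder.
  leading term v**2: no divisor's leading term divides it; move -1/8*v**2 to the remainder.
  leading term v: no divisor's leading term divides it; move -1/8*v to the remainder.
  leading term 1: no divisor's leading term divides it; move -1/2 to the remainder.
  remainder -3*u - 1/8*v**2 - 1/8*v - 1/2 ≠ 0; add h_4 = -3*u - 1/8*v**2 - 1/8*v - 1/2 to the basis.

S(f_1,f_3): lcm = u**2*v. S = 2*u**2 - 4/3*u*v**2 - 1/3*u*v - 3*u - 8/3*v**2 - 6*v.
  leading term u**2: subtract (-1/4)·f_2 from 2*u**2 - 4/3*u*v**2 - 1/3*u*v - 3*u - 8/3*v**2 - 6*v → -4/3*u*v**2 + 2/3*u*v - 3/2*u - 8/3*v**2 - 25/4*v - 11/4
  leading term u*v**2: subtract (2/3*v)·f_1 from -4/3*u*v**2 + 2/3*u*v - 3/2*u - 8/3*v**2 - 25/4*v - 11/4 → 10/3*u*v - 3/2*u - 8/3*v**2 - 41/4*v - 11/4
  leading term u*v: subtract (-5/3)·f_1 from 10/3*u*v - 3/2*u - 8/3*v**2 - 41/4*v - 11/4 → -49/6*u - 8/3*v**2 - 41/4*v + 29/4
  leading term u: subtract (49/18)·h_4 from -49/6*u - 8/3*v**2 - 41/4*v + 29/4 → -335/144*v**2 - 1427/144*v + 155/18
  leading term v**2: no divisor's leading term divides it; move -335/144*v**2 to the remainder.
  leading term v: no divisor's leading term divides it; move -1427/144*v to the remainder.
  leading term 1: no divisor's leading term divides it; move 155/18 to the remainder.
  remainder -335/144*v**2 - 1427/144*v + 155/18 ≠ 0; add h_5 = -335/144*v**2 - 1427/144*v + 155/18 to the basis.

S(f_2,f_3): lcm = u**2. S = -11/6*u*v - 13/12*u - 61/24*v - 37/8.
  leading term u*v: subtract (11/12)·f_1 from -11/6*u*v - 13/12*u - 61/24*v - 37/8 → 31/12*u - 61/24*v - 81/8
  leading term u: subtract (-31/36)·h_4 from 31/12*u - 61/24*v - 81/8 → -31/288*v**2 - 763/288*v - 95/9
  leading term v**2: subtract (31/670)·h_5 from -31/288*v**2 - 763/288*v - 95/9 → -8807/4020*v - 8807/804
  leading term v: no divisor's leading term divides it; move -8807/4020*v to the remainder.
  leading term 1: no divisor's leading term divides it; move -8807/804 to the remainder.
  remainder -8807/4020*v - 8807/804 ≠ 0; add h_6 = -8807/4020*v - 8807/804 to the basis.

The other S-polynomials (S(f_1,h_4), S(f_2,h_4), S(f_3,h_4), S(f_1,h_5), S(f_2,h_5), S(f_3,h_5), S(h_4,h_5), S(f_1,h_6), S(f_2,h_6), S(f_3,h_6), S(h_4,h_6), S(h_5,h_6)) all reduce to 0 modulo the current basis, so we have a Gröbner basis.
Inter-reduce: drop elements whose leading term is divisible by another's, tail-reduce, and make monic.
Reduced Gröbner basis: {u + 1, v + 5}.

Since the basis is lex-ordered, v + 5 is univariate in v. Its roots are {-5}. Back-substituting each root into the other basis elements fixes the other coordinates.
  v = -5: the earlier basis element becomes u + 1 = 0, giving u = -1 — point (-1, -5).

{(-1, -5)}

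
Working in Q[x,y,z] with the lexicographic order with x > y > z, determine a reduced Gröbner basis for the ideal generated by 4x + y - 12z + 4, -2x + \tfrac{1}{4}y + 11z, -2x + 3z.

f_1 = 4x + y - 12z + 4, LT = x.
f_2 = -2x + \tfrac{1}{4}y + 11z, LT = x.
f_3 = -2x + 3z, LT = x.

S(f_1,f_2): lcm = x. S = \tfrac{3}{8}y + \tfrac{5}{2}z + 1.
  reduce S modulo (f_1, f_2, f_3):
  remainder \tfrac{3}{8}y + \tfrac{5}{2}z + 1 ≠ 0; add g_4 = \tfrac{3}{8}y + \tfrac{5}{2}z + 1 to the basis.

S(f_1,f_3): lcm = x. S = \tfrac{1}{4}y - \tfrac{3}{2}z + 1.
  reduce S modulo (f_1, f_2, f_3, g_4):
  remainder -\tfrac{19}{6}z + \tfrac{1}{3} ≠ 0; add g_5 = -\tfrac{19}{6}z + \tfrac{1}{3} to the basis.

The other S-polynomials (S(f_2,f_3), S(f_1,g_4), S(f_2,g_4), S(f_3,g_4), S(f_1,g_5), S(f_2,g_5), S(f_3,g_5), S(g_4,g_5)) all reduce to 0 modulo the current basis, so we have a Gröbner basis.
Inter-reduce: drop elements whose leading term is divisible by another's, tail-reduce, and make monic.

G = {x - \tfrac{3}{19}, y + \tfrac{64}{19}, z - \tfrac{2}{19}}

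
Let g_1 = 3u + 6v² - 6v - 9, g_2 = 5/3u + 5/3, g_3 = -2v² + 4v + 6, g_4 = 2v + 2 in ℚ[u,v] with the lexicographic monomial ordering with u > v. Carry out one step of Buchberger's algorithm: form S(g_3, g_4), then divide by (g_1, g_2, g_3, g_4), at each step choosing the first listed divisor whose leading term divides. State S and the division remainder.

S(g_3, g_4) = -3v - 3; remainder on division = 0.

lcm(LM(g_3), LM(g_4)) = v².
S = (lcm/LT(g_3))·g_3 − (lcm/LT(g_4))·g_4 = -3v - 3.
Reduce S modulo (g_1, g_2, g_3, g_4) in that order:
  leading term v: subtract (-3/2)·g_4 from -3v - 3 → 0
The remainder is 0, so this S-polynomial contributes no new basis element.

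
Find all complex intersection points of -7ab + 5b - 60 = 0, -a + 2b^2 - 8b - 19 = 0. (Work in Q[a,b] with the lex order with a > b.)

Compute a lex Gröbner basis by Buchberger's algorithm.
f_1 = -7ab + 5b - 60, LT = ab.
f_2 = -a + 2b^2 - 8b - 19, LT = a.

S(f_1,f_2): lcm = ab. S = 2b^3 - 8b^2 - 138/7b + 60/7.
  reduce S modulo (f_1, f_2):
  remainder 2b^3 - 8b^2 - 138/7b + 60/7 ≠ 0; add h_3 = 2b^3 - 8b^2 - 138/7b + 60/7 to the basis.

The other S-polynomials (S(f_1,h_3), S(f_2,h_3)) all reduce to 0 modulo the current basis, so we have a Gröbner basis.
Inter-reduce: drop elements whose leading term is divisible by another's, tail-reduce, and make monic.
Reduced Gröbner basis: {a - 2b^2 + 8b + 19, b^3 - 4b^2 - 69/7b + 30/7}.

From the last basis element, b^3 - 4b^2 - 69/7b + 30/7 = 0, so b takes values in {-2, 3 - 4*sqrt(21)/7, 4*sqrt(21)/7 + 3}. Each choice, substituted upward through the basis, yields the corresponding point(s) of the solution set.
  b = -2: the earlier basis element becomes a - 5 = 0, giving a = 5 — point (5, -2).
  b = 3 - 4*sqrt(21)/7: the earlier basis element becomes a + 16*sqrt(21)/7 + 79/7 = 0, giving a = -79/7 - 16*sqrt(21)/7 — point (-79/7 - 16*sqrt(21)/7, 3 - 4*sqrt(21)/7).
  b = 4*sqrt(21)/7 + 3: the earlier basis element becomes a - 16*sqrt(21)/7 + 79/7 = 0, giving a = -79/7 + 16*sqrt(21)/7 — point (-79/7 + 16*sqrt(21)/7, 4*sqrt(21)/7 + 3).

{(5, -2), (-79/7 - 16*sqrt(21)/7, 3 - 4*sqrt(21)/7), (-79/7 + 16*sqrt(21)/7, 4*sqrt(21)/7 + 3)}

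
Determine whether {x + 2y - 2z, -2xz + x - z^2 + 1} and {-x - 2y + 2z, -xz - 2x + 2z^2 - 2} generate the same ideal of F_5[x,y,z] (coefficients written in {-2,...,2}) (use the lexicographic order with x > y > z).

Equality of ideals is decidable: compute both reduced Gröbner bases (unique for the ordering) and check whether they agree.
Buchberger on the first generating set:
f_1 = x + 2y - 2z, LT = x.
f_2 = -2xz + x - z^2 + 1, LT = xz.

S(f_1,f_2): lcm = xz. S = -2x + 2yz - 2.
  leading term x: subtract (-2)·f_1 from -2x + 2yz - 2 → 2yz - y + z - 2
  leading term yz: no divisor's leading term divides it; move 2yz to the remainder.
  leading term y: no divisor's leading term divides it; move -y to the remainder.
  leading term z: no divisor's leading term divides it; move z to the remainder.
  leading term 1: no divisor's leading term divides it; move -2 to the remainder.
  remainder 2yz - y + z - 2 ≠ 0; add g_3 = 2yz - y + z - 2 to the basis.

The other S-polynomials (S(f_1,g_3), S(f_2,g_3)) all reduce to 0 modulo the current basis, so we have a Gröbner basis.
Inter-reduce: drop elements whose leading term is divisible by another's, tail-reduce, and make monic.
Reduced Gröbner basis: {x + 2y - 2z, yz + 2y - 2z - 1}.

Buchberger on the second generating set:
h_1 = -x - 2y + 2z, LT = x.
h_2 = -xz - 2x + 2z^2 - 2, LT = xz.

S(h_1,h_2): lcm = xz. S = -2x + 2yz - 2.
  leading term x: subtract (2)·h_1 from -2x + 2yz - 2 → 2yz - y + z - 2
  leading term yz: no divisor's leading term divides it; move 2yz to the remainder.
  leading term y: no divisor's leading term divides it; move -y to the remainder.
  leading term z: no divisor's leading term divides it; move z to the remainder.
  leading term 1: no divisor's leading term divides it; move -2 to the remainder.
  remainder 2yz - y + z - 2 ≠ 0; add k_3 = 2yz - y + z - 2 to the basis.

The other S-polynomials (S(h_1,k_3), S(h_2,k_3)) all reduce to 0 modulo the current basis, so we have a Gröbner basis.
Inter-reduce: drop elements whose leading term is divisible by another's, tail-reduce, and make monic.
Reduced Gröbner basis: {x + 2y - 2z, yz + 2y - 2z - 1}.

Same reduced basis, so the two generating sets span the same ideal.

Yes, the ideals are equal.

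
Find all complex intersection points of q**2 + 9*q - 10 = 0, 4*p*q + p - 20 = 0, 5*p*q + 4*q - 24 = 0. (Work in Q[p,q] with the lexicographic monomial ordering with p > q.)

{(4, 1)}

Compute a lex Gröbner basis by Buchberger's algorithm.
f_1 = q**2 + 9*q - 10, LT = q**2.
f_2 = 4*p*q + p - 20, LT = p*q.
f_3 = 5*p*q + 4*q - 24, LT = p*q.

S(f_1,f_2): lcm = p*q**2. S = 35/4*p*q - 10*p + 5*q.
  leading term p*q: subtract (35/16)·f_2 from 35/4*p*q - 10*p + 5*q → -195/16*p + 5*q + 175/4
  leading term p: no divisor's leading term divides it; move -195/16*p to the remainder.
  leading term q: no divisor's leading term divides it; move 5*q to the remainder.
  leading term 1: no divisor's leading term divides it; move 175/4 to the remainder.
  remainder -195/16*p + 5*q + 175/4 ≠ 0; add h_4 = -195/16*p + 5*q + 175/4 to the basis.

S(f_1,f_3): lcm = p*q**2. S = 9*p*q - 10*p - 4/5*q**2 + 24/5*q.
  leading term p*q: subtract (9/4)·f_2 from 9*p*q - 10*p - 4/5*q**2 + 24/5*q → -49/4*p - 4/5*q**2 + 24/5*q + 45
  leading term p: subtract (196/195)·h_4 from -49/4*p - 4/5*q**2 + 24/5*q + 45 → -4/5*q**2 - 44/195*q + 40/39
  leading term q**2: subtract (-4/5)·f_1 from -4/5*q**2 - 44/195*q + 40/39 → 272/39*q - 272/39
  leading term q: no divisor's leading term divides it; move 272/39*q to the remainder.
  leading term 1: no divisor's leading term divides it; move -272/39 to the remainder.
  remainder 272/39*q - 272/39 ≠ 0; add h_5 = 272/39*q - 272/39 to the basis.

S(f_2,f_3): lcm = p*q. S = 1/4*p - 4/5*q - 1/5.
  leading term p: subtract (-4/195)·h_4 from 1/4*p - 4/5*q - 1/5 → -136/195*q + 136/195
  leading term q: subtract (-1/10)·h_5 from -136/195*q + 136/195 → 0
  remainder 0.

S(f_1,h_4): leading monomials are coprime, so the S-polynomial reduces to 0 (Buchberger's first criterion).
S(f_2,h_4): lcm = p*q. S = 1/4*p + 16/39*q**2 + 140/39*q - 5.
  leading term p: subtract (-4/195)·h_4 from 1/4*p + 16/39*q**2 + 140/39*q - 5 → 16/39*q**2 + 48/13*q - 160/39
  leading term q**2: subtract (16/39)·f_1 from 16/39*q**2 + 48/13*q - 160/39 → 0
  remainder 0.

S(f_3,h_4): lcm = p*q. S = 16/39*q**2 + 856/195*q - 24/5.
  leading term q**2: subtract (16/39)·f_1 from 16/39*q**2 + 856/195*q - 24/5 → 136/195*q - 136/195
  leading term q: subtract (1/10)·h_5 from 136/195*q - 136/195 → 0
  remainder 0.

S(f_1,h_5): lcm = q**2. S = 10*q - 10.
  leading term q: subtract (195/136)·h_5 from 10*q - 10 → 0
  remainder 0.

S(f_2,h_5): lcm = p*q. S = 5/4*p - 5.
  leading term p: subtract (-4/39)·h_4 from 5/4*p - 5 → 20/39*q - 20/39
  leading term q: subtract (5/68)·h_5 from 20/39*q - 20/39 → 0
  remainder 0.

S(f_3,h_5): lcm = p*q. S = p + 4/5*q - 24/5.
  leading term p: subtract (-16/195)·h_4 from p + 4/5*q - 24/5 → 236/195*q - 236/195
  leading term q: subtract (59/340)·h_5 from 236/195*q - 236/195 → 0
  remainder 0.

S(h_4,h_5): leading monomials are coprime, so the S-polynomial reduces to 0 (Buchberger's first criterion).
Every S-polynomial of the final basis reduces to 0, so we have a Gröbner basis.
Inter-reduce: drop elements whose leading term is divisible by another's, tail-reduce, and make monic.
Reduced Gröbner basis: {p - 4, q - 1}.

Elimination: the polynomial q - 1 lies in the elimination ideal for q, so q ∈ {1}. For each such q, the remaining basis elements (now univariate) give the rest of the solution.
  q = 1: the earlier basis element becomes p - 4 = 0, giving p = 4 — point (4, 1).
Each listed point satisfies every original equation (direct substitution).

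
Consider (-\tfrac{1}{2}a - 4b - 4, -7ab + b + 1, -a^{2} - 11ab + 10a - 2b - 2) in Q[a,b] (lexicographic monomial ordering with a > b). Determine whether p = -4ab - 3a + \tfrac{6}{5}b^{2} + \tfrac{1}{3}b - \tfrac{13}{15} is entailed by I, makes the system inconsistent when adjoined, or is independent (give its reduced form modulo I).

-4ab - 3a + \tfrac{6}{5}b^{2} + \tfrac{1}{3}b - \tfrac{13}{15} lies in I (it reduces to 0).

First compute the reduced Gröbner basis of I by Buchberger's algorithm.
f_1 = -\tfrac{1}{2}a - 4b - 4, LT = a.
f_2 = -7ab + b + 1, LT = ab.
f_3 = -a^{2} - 11ab + 10a - 2b - 2, LT = a^{2}.

S(f_1,f_2): lcm = ab. S = 8b^{2} + \tfrac{57}{7}b + \tfrac{1}{7}.
  leading term b^{2}: no divisor's leading term divides it; move 8b^{2} to the remainder.
  leading term b: no divisor's leading term divides it; move \tfrac{57}{7}b to the remainder.
  leading term 1: no divisor's leading term divides it; move \tfrac{1}{7} to the remainder.
  remainder 8b^{2} + \tfrac{57}{7}b + \tfrac{1}{7} ≠ 0; add h_4 = 8b^{2} + \tfrac{57}{7}b + \tfrac{1}{7} to the basis.

S(f_1,f_3): lcm = a^{2}. S = -3ab + 18a - 2b - 2.
  leading term ab: subtract (6b)·f_1 from -3ab + 18a - 2b - 2 → 18a + 24b^{2} + 22b - 2
  leading term a: subtract (-36)·f_1 from 18a + 24b^{2} + 22b - 2 → 24b^{2} - 122b - 146
  leading term b^{2}: subtract (3)·h_4 from 24b^{2} - 122b - 146 → -\tfrac{1025}{7}b - \tfrac{1025}{7}
  leading term b: no divisor's leading term divides it; move -\tfrac{1025}{7}b to the remainder.
  leading term 1: no divisor's leading term divides it; move -\tfrac{1025}{7} to the remainder.
  remainder -\tfrac{1025}{7}b - \tfrac{1025}{7} ≠ 0; add h_5 = -\tfrac{1025}{7}b - \tfrac{1025}{7} to the basis.

The other S-polynomials (S(f_2,f_3), S(f_1,h_4), S(f_2,h_4), S(f_3,h_4), S(f_1,h_5), S(f_2,h_5), S(f_3,h_5), S(h_4,h_5)) all reduce to 0 modulo the current basis, so we have a Gröbner basis.
Inter-reduce: drop elements whose leading term is divisible by another's, tail-reduce, and make monic.
Reduced Gröbner basis: {a, b + 1}.
Label its elements g_1 = a, g_2 = b + 1.

Reduce p = -4ab - 3a + \tfrac{6}{5}b^{2} + \tfrac{1}{3}b - \tfrac{13}{15} modulo G:
  leading term ab: subtract (-4b)·g_1 from -4ab - 3a + \tfrac{6}{5}b^{2} + \tfrac{1}{3}b - \tfrac{13}{15} → -3a + \tfrac{6}{5}b^{2} + \tfrac{1}{3}b - \tfrac{13}{15}
  leading term a: subtract (-3)·g_1 from -3a + \tfrac{6}{5}b^{2} + \tfrac{1}{3}b - \tfrac{13}{15} → \tfrac{6}{5}b^{2} + \tfrac{1}{3}b - \tfrac{13}{15}
  leading term b^{2}: subtract (\tfrac{6}{5}b)·g_2 from \tfrac{6}{5}b^{2} + \tfrac{1}{3}b - \tfrac{13}{15} → -\tfrac{13}{15}b - \tfrac{13}{15}
  leading term b: subtract (-\tfrac{13}{15})·g_2 from -\tfrac{13}{15}b - \tfrac{13}{15} → 0
  normal form = 0.
Since the normal form is 0, p ∈ I.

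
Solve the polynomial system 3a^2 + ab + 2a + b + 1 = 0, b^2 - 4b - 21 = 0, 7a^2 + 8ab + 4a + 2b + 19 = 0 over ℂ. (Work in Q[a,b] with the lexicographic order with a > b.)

Compute a lex Gröbner basis by Buchberger's algorithm.
f_1 = 3a^2 + ab + 2a + b + 1, LT = a^2.
f_2 = b^2 - 4b - 21, LT = b^2.
f_3 = 7a^2 + 8ab + 4a + 2b + 19, LT = a^2.

S(f_1,f_3): lcm = a^2. S = -17/21ab + 2/21a + 1/21b - 50/21.
  leading term ab: no divisor's leading term divides it; move -17/21ab to the remainder.
  leading term a: no divisor's leading term divides it; move 2/21a to the remainder.
  leading term b: no divisor's leading term divides it; move 1/21b to the remainder.
  leading term 1: no divisor's leading term divides it; move -50/21 to the remainder.
  remainder -17/21ab + 2/21a + 1/21b - 50/21 ≠ 0; add h_4 = -17/21ab + 2/21a + 1/21b - 50/21 to the basis.

S(f_1,h_4): lcm = a^2b. S = 2/17a^2 + 1/3ab^2 + 37/51ab - 50/17a + 1/3b^2 + 1/3b.
  leading term a^2: subtract (2/51)·f_1 from 2/17a^2 + 1/3ab^2 + 37/51ab - 50/17a + 1/3b^2 + 1/3b → 1/3ab^2 + 35/51ab - 154/51a + 1/3b^2 + 5/17b - 2/51
  leading term ab^2: subtract (1/3a)·f_2 from 1/3ab^2 + 35/51ab - 154/51a + 1/3b^2 + 5/17b - 2/51 → 103/51ab + 203/51a + 1/3b^2 + 5/17b - 2/51
  leading term ab: subtract (-721/289)·h_4 from 103/51ab + 203/51a + 1/3b^2 + 5/17b - 2/51 → 1219/289a + 1/3b^2 + 358/867b - 1728/289
  leading term a: no divisor's leading term divides it; move 1219/289a to the remainder.
  leading term b^2: subtract (1/3)·f_2 from 1/3b^2 + 358/867b - 1728/289 → 1514/867b + 295/289
  leading term b: no divisor's leading term divides it; move 1514/867b to the remainder.
  leading term 1: no divisor's leading term divides it; move 295/289 to the remainder.
  remainder 1219/289a + 1514/867b + 295/289 ≠ 0; add h_5 = 1219/289a + 1514/867b + 295/289 to the basis.

S(f_2,h_4): lcm = ab^2. S = -66/17ab - 21a + 1/17b^2 - 50/17b.
  leading term ab: subtract (1386/289)·h_4 from -66/17ab - 21a + 1/17b^2 - 50/17b → -6201/289a + 1/17b^2 - 916/289b + 3300/289
  leading term a: subtract (-117/23)·h_5 from -6201/289a + 1/17b^2 - 916/289b + 3300/289 → 1/17b^2 + 2234/391b + 6495/391
  leading term b^2: subtract (1/17)·f_2 from 1/17b^2 + 2234/391b + 6495/391 → 2326/391b + 6978/391
  leading term b: no divisor's leading term divides it; move 2326/391b to the remainder.
  leading term 1: no divisor's leading term divides it; move 6978/391 to the remainder.
  remainder 2326/391b + 6978/391 ≠ 0; add h_6 = 2326/391b + 6978/391 to the basis.

The other S-polynomials (S(f_1,f_2), S(f_2,f_3), S(f_3,h_4), S(f_1,h_5), S(f_2,h_5), S(f_3,h_5), S(h_4,h_5), S(f_1,h_6), S(f_2,h_6), S(f_3,h_6), S(h_4,h_6), S(h_5,h_6)) all reduce to 0 modulo the current basis, so we have a Gröbner basis.
Inter-reduce: drop elements whose leading term is divisible by another's, tail-reduce, and make monic.
Reduced Gröbner basis: {a - 1, b + 3}.

From the last basis element, b + 3 = 0, so b takes values in {-3}. Each choice, substituted upward through the basis, yields the corresponding point(s) of the solution set.
  b = -3: the earlier basis element becomes a - 1 = 0, giving a = 1 — point (1, -3).
A lex Gröbner basis triangularizes the system, enabling back-substitution.

{(1, -3)}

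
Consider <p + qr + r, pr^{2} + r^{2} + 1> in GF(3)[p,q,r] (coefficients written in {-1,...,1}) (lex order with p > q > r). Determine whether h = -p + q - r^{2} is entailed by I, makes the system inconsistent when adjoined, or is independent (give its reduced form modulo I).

First compute the reduced Gröbner basis of I by Buchberger's algorithm.
f_1 = p + qr + r, LT = p.
f_2 = pr^{2} + r^{2} + 1, LT = pr^{2}.

S(f_1,f_2): lcm = pr^{2}. S = qr^{3} + r^{3} - r^{2} - 1.
  reduce S modulo (f_1, f_2):
  remainder qr^{3} + r^{3} - r^{2} - 1 ≠ 0; add k_3 = qr^{3} + r^{3} - r^{2} - 1 to the basis.

The other S-polynomials (S(f_1,k_3), S(f_2,k_3)) all reduce to 0 modulo the current basis, so we have a Gröbner basis.
Inter-reduce: drop elements whose leading term is divisible by another's, tail-reduce, and make monic.
Reduced Gröbner basis: {p + qr + r, qr^{3} + r^{3} - r^{2} - 1}.
Label its elements g_1 = p + qr + r, g_2 = qr^{3} + r^{3} - r^{2} - 1.

Reduce h = -p + q - r^{2} modulo G:
  leading term p: subtract (-1)·g_1 from -p + q - r^{2} → qr + q - r^{2} + r
  leading term qr: no divisor's leading term divides it; move qr to the remainder.
  leading term q: no divisor's leading term divides it; move q to the remainder.
  leading term r^{2}: no divisor's leading term divides it; move -r^{2} to the remainder.
  leading term r: no divisor's leading term divides it; move r to the remainder.
  normal form = qr + q - r^{2} + r.
The normal form is nonzero, so h ∉ I. Since h minus its normal form lies in I, I + (h) = I + (n) where n = qr + q - r^{2} + r; decide whether this ideal is the whole ring.
Run Buchberger on G together with n (pairs among the g_i already reduce to 0 since G is a Gröbner basis):
g_1 = p + qr + r, LT = p.
g_2 = qr^{3} + r^{3} - r^{2} - 1, LT = qr^{3}.
n = qr + q - r^{2} + r, LT = qr.

S(g_2,n): lcm = qr^{3}. S = -qr^{2} + r^{4} - r^{2} - 1.
  reduce S modulo (g_1, g_2, n):
  remainder -q + r^{4} - r^{3} + r^{2} - r - 1 ≠ 0; add m_4 = -q + r^{4} - r^{3} + r^{2} - r - 1 to the basis.

S(g_2,m_4): lcm = qr^{3}. S = r^{7} - r^{6} + r^{5} - r^{4} - r^{2} - 1.
  reduce S modulo (g_1, g_2, n, m_4):
  remainder r^{7} - r^{6} + r^{5} - r^{4} - r^{2} - 1 ≠ 0; add m_5 = r^{7} - r^{6} + r^{5} - r^{4} - r^{2} - 1 to the basis.

S(n,m_4): lcm = qr. S = q + r^{5} - r^{4} + r^{3} + r^{2}.
  reduce S modulo (g_1, g_2, n, m_4, m_5):
  remainder r^{5} - r^{2} - r - 1 ≠ 0; add m_6 = r^{5} - r^{2} - r - 1 to the basis.

The other S-polynomials (S(g_1,g_2), S(g_1,n), S(g_1,m_4), S(g_1,m_5), S(g_2,m_5), S(n,m_5), S(m_4,m_5), S(g_1,m_6), S(g_2,m_6), S(n,m_6), S(m_4,m_6), S(m_5,m_6)) all reduce to 0 modulo the current basis, so we have a Gröbner basis.
Inter-reduce: drop elements whose leading term is divisible by another's, tail-reduce, and make monic.
Reduced Gröbner basis: {p - r^{4} + r^{3} + r + 1, q - r^{4} + r^{3} - r^{2} + r + 1, r^{5} - r^{2} - r - 1}.
The reduced Gröbner basis of I + (h) is {p - r^{4} + r^{3} + r + 1, q - r^{4} + r^{3} - r^{2} + r + 1, r^{5} - r^{2} - r - 1} ≠ {1}, a proper ideal, so the enlarged system stays consistent: h is independent of I, with normal form qr + q - r^{2} + r.

-p + q - r^{2} is independent of I; its normal form modulo I is qr + q - r^{2} + r.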